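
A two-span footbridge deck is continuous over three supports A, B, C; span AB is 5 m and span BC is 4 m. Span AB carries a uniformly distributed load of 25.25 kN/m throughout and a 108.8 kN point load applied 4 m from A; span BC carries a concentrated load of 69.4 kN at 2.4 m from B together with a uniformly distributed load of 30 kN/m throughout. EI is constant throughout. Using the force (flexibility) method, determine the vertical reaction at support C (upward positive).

R_C = 67.95 kN

Release continuity at B by inserting a hinge; the redundant is the internal moment M_B. The primary structure is two simply-supported spans AB and BC.
End slopes at the hinge B, treating each span as simply supported:
  span AB: UDL 25.25: wL³/(24EI) = 131.5/EI
  span AB: point load 108.8 at a = 4: Pab(L + a)/(6LEI) = 130.6/EI
  span BC: point load 69.4 at a = 2.4: Pab(L + b)/(6LEI) = 62.18/EI
  span BC: UDL 30: wL³/(24EI) = 80/EI
  relative rotation θ_0 = (262.1 + 142.2)/EI = 404.3/EI
A unit hogging moment at B produces rotation L₁/(3EI) + L₂/(3EI) = 3/EI.
Slope continuity at B: θ_0 = M_B·3/EI, so M_B = 404.3/3 = 134.8 kN·m (hogging).
Span BC, ΣM about C: R_B^{BC}·4 = 351 + 134.8, so R_B^{BC} = 121.4 kN and R_C = 189.4 − 121.4 = 67.95 kN.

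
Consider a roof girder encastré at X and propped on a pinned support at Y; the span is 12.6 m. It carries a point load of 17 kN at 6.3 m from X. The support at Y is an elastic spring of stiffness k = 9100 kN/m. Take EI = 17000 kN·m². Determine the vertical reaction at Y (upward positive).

R_Y = 5.298 kN

Take the reaction at Y as the redundant and release it; the primary structure is a cantilever fixed at X.
Primary-structure tip deflection at Y by superposition:
  point load 17 at a = 6.3: Pa²(3L − a)/(6EI) = 3542/EI
Flexibility coefficient — unit upward force at Y: δ_{YY} = L³/(3EI) = 666.8/EI.
With EI = 17000 kN·m²: δ_0 = 0.20837 m and δ_{YY} = 0.039223 m/kN.
Compatibility — the spring shortens by R_Y/k under the reaction it provides: δ_0 − R_Y·δ_{YY} = R_Y/k. With 1/k = 0.00011 m/kN, R_Y = δ_0 / (δ_{YY} + 1/k) = 0.20837 / (0.039223 + 0.00011) = 5.298 kN.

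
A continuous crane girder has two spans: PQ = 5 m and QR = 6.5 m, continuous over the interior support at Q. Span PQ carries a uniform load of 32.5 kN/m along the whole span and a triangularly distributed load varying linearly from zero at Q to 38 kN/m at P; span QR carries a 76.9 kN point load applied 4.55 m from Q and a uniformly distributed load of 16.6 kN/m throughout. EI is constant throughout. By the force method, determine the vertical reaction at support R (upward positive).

R_R = 83.72 kN

Release continuity at Q by inserting a hinge; the redundant is the internal moment M_Q. The primary structure is two simply-supported spans PQ and QR.
Rotations at Q on the released spans (each span's end-slope, ×1/EI):
  span PQ: UDL 32.5: wL³/(24EI) = 169.3/EI
  span PQ: triangular load, peak 38: 7w₀L³/(360EI) = 92.36/EI
  span QR: point load 76.9 at a = 4.55: Pab(L + b)/(6LEI) = 147.8/EI
  span QR: UDL 16.6: wL³/(24EI) = 189.9/EI
  relative rotation θ_0 = (261.6 + 337.8)/EI = 599.4/EI
A unit hogging moment at Q produces rotation L₁/(3EI) + L₂/(3EI) = 3.833/EI.
Slope continuity at Q: θ_0 = M_Q·3.833/EI, so M_Q = 599.4/3.833 = 156.4 kN·m (hogging).
Span QR, ΣM about R: R_Q^{QR}·6.5 = 500.6 + 156.4, so R_Q^{QR} = 101.1 kN and R_R = 184.8 − 101.1 = 83.72 kN.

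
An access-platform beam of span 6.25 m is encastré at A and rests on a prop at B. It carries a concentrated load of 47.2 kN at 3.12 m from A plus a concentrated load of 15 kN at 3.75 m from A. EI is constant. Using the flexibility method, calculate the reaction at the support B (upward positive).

Choose R_B as the redundant. The primary structure is the cantilever fixed at A.
Deflection at B on the released cantilever, summing each load's contribution:
  point load 47.2 at a = 3.12: Pa²(3L − a)/(6EI) = 1197/EI
  point load 15 at a = 3.75: Pa²(3L − a)/(6EI) = 527.3/EI
  δ_0 = 1724/EI
Flexibility coefficient — unit upward force at B: δ_{BB} = L³/(3EI) = 81.38/EI.
The prop prevents deflection at B: R_B = δ_0/δ_{BB} = 1724/81.38 = 21.19 kN.

R_B = 21.19 kN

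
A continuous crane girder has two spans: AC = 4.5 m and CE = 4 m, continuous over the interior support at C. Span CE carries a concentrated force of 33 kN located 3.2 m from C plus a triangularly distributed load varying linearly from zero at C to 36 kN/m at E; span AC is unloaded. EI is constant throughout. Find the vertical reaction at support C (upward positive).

Release continuity at C by inserting a hinge; the redundant is the internal moment M_C. The primary structure is two simply-supported spans AC and CE.
End slopes at the hinge C, treating each span as simply supported:
  span CE: point load 33 at a = 3.2: Pab(L + b)/(6LEI) = 16.9/EI
  span CE: triangular load, peak 36: 7w₀L³/(360EI) = 44.8/EI
  relative rotation θ_0 = (0 + 61.7)/EI = 61.7/EI
A unit hogging moment at C produces rotation L₁/(3EI) + L₂/(3EI) = 2.833/EI.
Compatibility: M_C·(L₁+L₂)/(3EI) = θ_0, giving M_C = 21.78 kN·m (hogging).
Span AC, ΣM about A with M_C applied at C: R_C^{AC}·4.5 = 0 + 21.78, so R_C^{AC} = 4.839 kN and R_A = 0 − 4.839 = -4.839 kN.
Span CE, ΣM about E: R_C^{CE}·4 = 122.4 + 21.78, so R_C^{CE} = 36.04 kN and R_E = 105 − 36.04 = 68.96 kN.
R_C = 4.839 + 36.04 = 40.88 kN.

R_C = 40.88 kN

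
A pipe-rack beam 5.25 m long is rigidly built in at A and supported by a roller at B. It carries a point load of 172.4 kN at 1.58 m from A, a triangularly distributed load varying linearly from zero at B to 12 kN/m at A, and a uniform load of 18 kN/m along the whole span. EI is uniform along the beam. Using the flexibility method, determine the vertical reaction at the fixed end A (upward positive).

R_A = 235.6 kN

Release the roller at B. Primary structure: cantilever fixed at A.
Primary-structure tip deflection at B by superposition:
  point load 172.4 at a = 1.58: Pa²(3L − a)/(6EI) = 1016/EI
  triangular load, peak 12 at the fixed end: w₀L⁴/(30EI) = 303.9/EI
  UDL 18: wL⁴/(8EI) = 1709/EI
  δ_0 = 3030/EI
Flexibility coefficient — unit upward force at B: δ_{BB} = L³/(3EI) = 48.23/EI.
The prop prevents deflection at B: R_B = δ_0/δ_{BB} = 3030/48.23 = 62.81 kN.
Vertical equilibrium: R_A = ΣP − R_B = 298.4 − 62.81 = 235.6 kN.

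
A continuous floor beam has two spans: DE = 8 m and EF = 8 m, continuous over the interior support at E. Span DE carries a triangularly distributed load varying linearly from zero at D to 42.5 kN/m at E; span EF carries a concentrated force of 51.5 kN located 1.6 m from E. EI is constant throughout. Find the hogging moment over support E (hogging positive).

M_E = 120.3 kN·m

Release continuity at E by inserting a hinge; the redundant is the internal moment M_E. The primary structure is two simply-supported spans DE and EF.
Rotations at E on the released spans (each span's end-slope, ×1/EI):
  span DE: triangular load, peak 42.5: w₀L³/(45EI) = 483.6/EI
  span EF: point load 51.5 at a = 1.6: Pab(L + b)/(6LEI) = 158.2/EI
  relative rotation θ_0 = (483.6 + 158.2)/EI = 641.8/EI
A unit hogging moment at E produces rotation L₁/(3EI) + L₂/(3EI) = 5.333/EI.
Compatibility: M_E·(L₁+L₂)/(3EI) = θ_0, giving M_E = 120.3 kN·m (hogging).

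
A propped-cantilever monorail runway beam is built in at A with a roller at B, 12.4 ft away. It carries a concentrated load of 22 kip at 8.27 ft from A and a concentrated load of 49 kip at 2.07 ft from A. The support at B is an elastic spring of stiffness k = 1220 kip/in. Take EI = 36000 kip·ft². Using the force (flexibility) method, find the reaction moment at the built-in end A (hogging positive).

Release the roller at B. Primary structure: cantilever fixed at A.
Deflection at B on the released cantilever, summing each load's contribution:
  point load 22 at a = 8.27: Pa²(3L − a)/(6EI) = 7255/EI
  point load 49 at a = 2.07: Pa²(3L − a)/(6EI) = 1229/EI
  δ_0 = 8484/EI
Flexibility coefficient — unit upward force at B: δ_{BB} = L³/(3EI) = 635.5/EI.
With EI = 36000 kip·ft²: δ_0 = 0.23567 ft and δ_{BB} = 0.017654 ft/kip.
Compatibility — the spring shortens by R_B/k under the reaction it provides: δ_0 − R_B·δ_{BB} = R_B/k. With 1/k = 1/(1220×12) ft/kip = 0.000068 ft/kip, R_B = δ_0 / (δ_{BB} + 1/k) = 0.23567 / (0.017654 + 0.000068) = 13.3 kip.
Moment equilibrium about A: M_A = Σ(load moments about A) − R_B·L = 283.4 − 13.3×12.4 = 118.5 kip·ft.

M_A = 118.5 kip·ft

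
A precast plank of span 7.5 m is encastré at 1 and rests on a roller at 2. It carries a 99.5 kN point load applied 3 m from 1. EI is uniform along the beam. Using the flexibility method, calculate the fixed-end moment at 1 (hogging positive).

M_1 = 143.3 kN·m

Release the roller at 2. Primary structure: cantilever fixed at 1.
Primary-structure tip deflection at 2 by superposition:
  point load 99.5 at a = 3: Pa²(3L − a)/(6EI) = 2910/EI
Flexibility coefficient — unit upward force at 2: δ_{22} = L³/(3EI) = 140.6/EI.
Compatibility at 2: δ_0 − R_2·δ_{22} = 0, so R_2 = 2910/140.6 = 20.7 kN.
Moment equilibrium about 1: M_1 = Σ(load moments about 1) − R_2·L = 298.5 − 20.7×7.5 = 143.3 kN·m.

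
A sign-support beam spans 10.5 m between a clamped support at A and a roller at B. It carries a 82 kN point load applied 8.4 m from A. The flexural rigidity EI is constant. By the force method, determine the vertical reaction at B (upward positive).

R_B = 57.73 kN

Take the reaction at B as the redundant and release it; the primary structure is a cantilever fixed at A.
Free-end deflection of the primary structure under the applied loading (downward +):
  point load 82 at a = 8.4: Pa²(3L − a)/(6EI) = 22276/EI
Tip deflection under a unit load at B: L³/(3EI) = 385.9/EI.
The prop prevents deflection at B: R_B = δ_0/δ_{BB} = 22276/385.9 = 57.73 kN.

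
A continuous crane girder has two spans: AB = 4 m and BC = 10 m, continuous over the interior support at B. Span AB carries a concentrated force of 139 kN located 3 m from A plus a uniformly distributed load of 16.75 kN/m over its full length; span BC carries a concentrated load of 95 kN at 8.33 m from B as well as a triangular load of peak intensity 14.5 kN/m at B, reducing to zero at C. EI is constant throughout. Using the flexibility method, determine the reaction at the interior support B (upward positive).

R_B = 257.9 kN

Insert a hinge at B; M_B is the redundant, and each span becomes simply supported.
End slopes at the hinge B, treating each span as simply supported:
  span AB: point load 139 at a = 3: Pab(L + a)/(6LEI) = 121.6/EI
  span AB: UDL 16.75: wL³/(24EI) = 44.67/EI
  span BC: point load 95 at a = 8.33: Pab(L + b)/(6LEI) = 257/EI
  span BC: triangular load, peak 14.5: w₀L³/(45EI) = 322.2/EI
  relative rotation θ_0 = (166.3 + 579.3)/EI = 745.6/EI
A unit hogging moment at B produces rotation L₁/(3EI) + L₂/(3EI) = 4.667/EI.
Compatibility: M_B·(L₁+L₂)/(3EI) = θ_0, giving M_B = 159.8 kN·m (hogging).
Span AB, ΣM about A with M_B applied at B: R_B^{AB}·4 = 551 + 159.8, so R_B^{AB} = 177.7 kN and R_A = 206 − 177.7 = 28.31 kN.
Span BC, ΣM about C: R_B^{BC}·10 = 642 + 159.8, so R_B^{BC} = 80.17 kN and R_C = 167.5 − 80.17 = 87.33 kN.
R_B = 177.7 + 80.17 = 257.9 kN.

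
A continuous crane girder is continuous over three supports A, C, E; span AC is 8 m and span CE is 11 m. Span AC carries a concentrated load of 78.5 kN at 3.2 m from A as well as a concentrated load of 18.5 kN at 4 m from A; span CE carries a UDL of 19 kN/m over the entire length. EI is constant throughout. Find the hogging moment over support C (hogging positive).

Take M_C as the redundant. Released structure: two simple spans AC and CE with a hinge at C.
End slopes at the hinge C, treating each span as simply supported:
  span AC: point load 78.5 at a = 3.2: Pab(L + a)/(6LEI) = 281.3/EI
  span AC: point load 18.5 at a = 4: Pab(L + a)/(6LEI) = 74/EI
  span CE: UDL 19: wL³/(24EI) = 1054/EI
  relative rotation θ_0 = (355.3 + 1054)/EI = 1409/EI
A unit hogging moment at C produces rotation L₁/(3EI) + L₂/(3EI) = 6.333/EI.
Slope continuity at C: θ_0 = M_C·6.333/EI, so M_C = 1409/6.333 = 222.5 kN·m (hogging).

M_C = 222.5 kN·m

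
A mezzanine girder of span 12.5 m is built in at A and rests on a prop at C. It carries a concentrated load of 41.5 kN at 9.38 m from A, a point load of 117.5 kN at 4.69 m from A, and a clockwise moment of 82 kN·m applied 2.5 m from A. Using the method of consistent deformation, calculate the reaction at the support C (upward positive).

Remove the prop at C; the released (primary) structure is a cantilever built in at A.
Downward deflection at the released point C due to the loads:
  point load 41.5 at a = 9.38: Pa²(3L − a)/(6EI) = 17113/EI
  point load 117.5 at a = 4.69: Pa²(3L − a)/(6EI) = 14133/EI
  clockwise couple 82 at a = 2.5: M₀a(2L − a)/(2EI) = 2306/EI
  δ_0 = 33552/EI
Flexibility coefficient — unit upward force at C: δ_{CC} = L³/(3EI) = 651/EI.
The prop prevents deflection at C: R_C = δ_0/δ_{CC} = 33552/651 = 51.54 kN.

R_C = 51.54 kN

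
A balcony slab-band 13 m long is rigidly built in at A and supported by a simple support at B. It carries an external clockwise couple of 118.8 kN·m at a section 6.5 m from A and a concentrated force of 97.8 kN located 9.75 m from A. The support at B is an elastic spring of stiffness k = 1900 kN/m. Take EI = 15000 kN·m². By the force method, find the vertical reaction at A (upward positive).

Take the reaction at B as the redundant and release it; the primary structure is a cantilever fixed at A.
Free-end deflection of the primary structure under the applied loading (downward +):
  clockwise couple 118.8 at a = 6.5: M₀a(2L − a)/(2EI) = 7529/EI
  point load 97.8 at a = 9.75: Pa²(3L − a)/(6EI) = 45323/EI
  δ_0 = 52852/EI
Flexibility coefficient — unit upward force at B: δ_{BB} = L³/(3EI) = 732.3/EI.
With EI = 15000 kN·m²: δ_0 = 3.5235 m and δ_{BB} = 0.048822 m/kN.
Compatibility — the spring shortens by R_B/k under the reaction it provides: δ_0 − R_B·δ_{BB} = R_B/k. With 1/k = 0.000526 m/kN, R_B = δ_0 / (δ_{BB} + 1/k) = 3.5235 / (0.048822 + 0.000526) = 71.4 kN.
Vertical equilibrium: R_A = ΣP − R_B = 97.8 − 71.4 = 26.4 kN.

R_A = 26.4 kN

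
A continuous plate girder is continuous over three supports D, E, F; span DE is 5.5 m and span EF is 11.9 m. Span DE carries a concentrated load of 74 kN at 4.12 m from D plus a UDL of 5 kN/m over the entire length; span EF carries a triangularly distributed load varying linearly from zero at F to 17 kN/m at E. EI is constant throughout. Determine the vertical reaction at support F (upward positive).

Release continuity at E by inserting a hinge; the redundant is the internal moment M_E. The primary structure is two simply-supported spans DE and EF.
Discontinuity in slope at E on the released structure — sum the simple-span end rotations:
  span DE: point load 74 at a = 4.12: Pab(L + a)/(6LEI) = 122.7/EI
  span DE: UDL 5: wL³/(24EI) = 34.66/EI
  span EF: triangular load, peak 17: w₀L³/(45EI) = 636.6/EI
  relative rotation θ_0 = (157.3 + 636.6)/EI = 793.9/EI
A unit hogging moment at E produces rotation L₁/(3EI) + L₂/(3EI) = 5.8/EI.
Slope continuity at E: θ_0 = M_E·5.8/EI, so M_E = 793.9/5.8 = 136.9 kN·m (hogging).
Span EF, ΣM about F: R_E^{EF}·11.9 = 802.5 + 136.9, so R_E^{EF} = 78.94 kN and R_F = 101.2 − 78.94 = 22.21 kN.

R_F = 22.21 kN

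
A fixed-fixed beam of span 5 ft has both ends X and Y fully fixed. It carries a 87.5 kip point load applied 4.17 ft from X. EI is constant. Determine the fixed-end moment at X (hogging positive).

Release both end moments; the primary structure is a simply-supported span XY with redundants M_X and M_Y.
End rotations of the released simple span under the applied load (×1/EI):
  at X: point load 87.5 at a = 4.17: Pab(L + b)/(6LEI) = 58.85/EI
  at Y: point load 87.5 at a = 4.17: Pab(L + a)/(6LEI) = 92.57/EI
  θ_X0 = 58.85/EI,  θ_Y0 = 92.57/EI
Flexibility coefficients: a unit moment at one end gives L/(3EI) there and L/(6EI) at the far end, so f₁₁ = f₂₂ = 1.667/EI and f₁₂ = f₂₁ = 0.8333/EI.
Compatibility — zero rotation at each built-in end:
  1.667 M_X + 0.8333 M_Y = 58.85
  0.8333 M_X + 1.667 M_Y = 92.57
Solving the pair gives M_X = 10.05 kip·ft and M_Y = 50.51 kip·ft (hogging).

M_X = 10.05 kip·ft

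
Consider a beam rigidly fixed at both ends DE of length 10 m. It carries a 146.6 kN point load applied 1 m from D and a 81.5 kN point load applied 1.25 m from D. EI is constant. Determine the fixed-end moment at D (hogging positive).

M_D = 196.7 kN·m

Take the two fixed-end moments M_D, M_E as redundants; the released structure is the simple span DE.
Simple-span end rotations at D and E under the given loads:
  at D: point load 146.6 at a = 1: Pab(L + b)/(6LEI) = 417.8/EI
  at E: point load 146.6 at a = 1: Pab(L + a)/(6LEI) = 241.9/EI
  at D: point load 81.5 at a = 1.25: Pab(L + b)/(6LEI) = 278.6/EI
  at E: point load 81.5 at a = 1.25: Pab(L + a)/(6LEI) = 167.1/EI
  θ_D0 = 696.4/EI,  θ_E0 = 409/EI
Flexibility coefficients: a unit moment at one end gives L/(3EI) there and L/(6EI) at the far end, so f₁₁ = f₂₂ = 3.333/EI and f₁₂ = f₂₁ = 1.667/EI.
Compatibility — zero rotation at each built-in end:
  3.333 M_D + 1.667 M_E = 696.4
  1.667 M_D + 3.333 M_E = 409
Solving the pair gives M_D = 196.7 kN·m and M_E = 24.34 kN·m (hogging).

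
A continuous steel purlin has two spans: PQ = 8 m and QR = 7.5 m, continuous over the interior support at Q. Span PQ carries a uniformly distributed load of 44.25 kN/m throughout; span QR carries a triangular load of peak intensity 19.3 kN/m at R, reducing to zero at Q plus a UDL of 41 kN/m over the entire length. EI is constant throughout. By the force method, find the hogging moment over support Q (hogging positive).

M_Q = 352.8 kN·m

Take M_Q as the redundant. Released structure: two simple spans PQ and QR with a hinge at Q.
End slopes at the hinge Q, treating each span as simply supported:
  span PQ: UDL 44.25: wL³/(24EI) = 944/EI
  span QR: triangular load, peak 19.3: 7w₀L³/(360EI) = 158.3/EI
  span QR: UDL 41: wL³/(24EI) = 720.7/EI
  relative rotation θ_0 = (944 + 879)/EI = 1823/EI
A unit hogging moment at Q produces rotation L₁/(3EI) + L₂/(3EI) = 5.167/EI.
Slope continuity at Q: θ_0 = M_Q·5.167/EI, so M_Q = 1823/5.167 = 352.8 kN·m (hogging).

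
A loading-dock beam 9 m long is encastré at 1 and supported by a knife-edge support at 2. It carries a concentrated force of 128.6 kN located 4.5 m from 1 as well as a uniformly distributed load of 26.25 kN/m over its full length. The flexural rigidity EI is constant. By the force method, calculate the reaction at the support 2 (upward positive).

R_2 = 128.8 kN

Release the roller at 2. Primary structure: cantilever fixed at 1.
Primary-structure tip deflection at 2 by superposition:
  point load 128.6 at a = 4.5: Pa²(3L − a)/(6EI) = 9766/EI
  UDL 26.25: wL⁴/(8EI) = 21528/EI
  δ_0 = 31294/EI
Flexibility coefficient — unit upward force at 2: δ_{22} = L³/(3EI) = 243/EI.
The prop prevents deflection at 2: R_2 = δ_0/δ_{22} = 31294/243 = 128.8 kN.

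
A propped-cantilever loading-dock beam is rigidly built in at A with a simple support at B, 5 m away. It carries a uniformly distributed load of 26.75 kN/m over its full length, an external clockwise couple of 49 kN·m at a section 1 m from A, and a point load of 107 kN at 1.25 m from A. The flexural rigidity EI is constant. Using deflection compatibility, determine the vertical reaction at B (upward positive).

R_B = 64.64 kN

Choose R_B as the redundant. The primary structure is the cantilever fixed at A.
Free-end deflection of the primary structure under the applied loading (downward +):
  UDL 26.75: wL⁴/(8EI) = 2090/EI
  clockwise couple 49 at a = 1: M₀a(2L − a)/(2EI) = 220.5/EI
  point load 107 at a = 1.25: Pa²(3L − a)/(6EI) = 383.1/EI
  δ_0 = 2693/EI
Flexibility coefficient — unit upward force at B: δ_{BB} = L³/(3EI) = 41.67/EI.
Compatibility at B: δ_0 − R_B·δ_{BB} = 0, so R_B = 2693/41.67 = 64.64 kN.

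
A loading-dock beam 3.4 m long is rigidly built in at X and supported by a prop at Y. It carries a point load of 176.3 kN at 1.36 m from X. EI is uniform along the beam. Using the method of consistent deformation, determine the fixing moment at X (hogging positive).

M_X = 115.1 kN·m

Release the roller at Y. Primary structure: cantilever fixed at X.
Free-end deflection of the primary structure under the applied loading (downward +):
  point load 176.3 at a = 1.36: Pa²(3L − a)/(6EI) = 480.4/EI
Flexibility coefficient — unit upward force at Y: δ_{YY} = L³/(3EI) = 13.1/EI.
Compatibility at Y: δ_0 − R_Y·δ_{YY} = 0, so R_Y = 480.4/13.1 = 36.67 kN.
Moment equilibrium about X: M_X = Σ(load moments about X) − R_Y·L = 239.8 − 36.67×3.4 = 115.1 kN·m.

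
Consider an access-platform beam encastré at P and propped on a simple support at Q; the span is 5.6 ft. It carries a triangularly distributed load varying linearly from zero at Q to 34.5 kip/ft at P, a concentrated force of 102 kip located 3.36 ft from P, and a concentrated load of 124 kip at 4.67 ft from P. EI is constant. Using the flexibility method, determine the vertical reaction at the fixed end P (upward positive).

Remove the prop at Q; the released (primary) structure is a cantilever built in at P.
Free-end deflection of the primary structure under the applied loading (downward +):
  triangular load, peak 34.5 at the fixed end: w₀L⁴/(30EI) = 1131/EI
  point load 102 at a = 3.36: Pa²(3L − a)/(6EI) = 2579/EI
  point load 124 at a = 4.67: Pa²(3L − a)/(6EI) = 5467/EI
  δ_0 = 9178/EI
Flexibility coefficient — unit upward force at Q: δ_{QQ} = L³/(3EI) = 58.54/EI.
The prop prevents deflection at Q: R_Q = δ_0/δ_{QQ} = 9178/58.54 = 156.8 kip.
Vertical equilibrium: R_P = ΣP − R_Q = 322.6 − 156.8 = 165.8 kip.

R_P = 165.8 kip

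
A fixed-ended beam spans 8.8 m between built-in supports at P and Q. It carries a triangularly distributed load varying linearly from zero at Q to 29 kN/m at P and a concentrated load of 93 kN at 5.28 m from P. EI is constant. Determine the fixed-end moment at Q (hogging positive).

Take the two fixed-end moments M_P, M_Q as redundants; the released structure is the simple span PQ.
Simple-span end rotations at P and Q under the given loads:
  at P: triangular load, peak 29: w₀L³/(45EI) = 439.2/EI
  at Q: triangular load, peak 29: 7w₀L³/(360EI) = 384.3/EI
  at P: point load 93 at a = 5.28: Pab(L + b)/(6LEI) = 403.3/EI
  at Q: point load 93 at a = 5.28: Pab(L + a)/(6LEI) = 460.9/EI
  θ_P0 = 842.5/EI,  θ_Q0 = 845.2/EI
Flexibility coefficients: a unit moment at one end gives L/(3EI) there and L/(6EI) at the far end, so f₁₁ = f₂₂ = 2.933/EI and f₁₂ = f₂₁ = 1.467/EI.
Compatibility — zero rotation at each built-in end:
  2.933 M_P + 1.467 M_Q = 842.5
  1.467 M_P + 2.933 M_Q = 845.2
Solving the pair gives M_P = 190.9 kN·m and M_Q = 192.7 kN·m (hogging).

M_Q = 192.7 kN·m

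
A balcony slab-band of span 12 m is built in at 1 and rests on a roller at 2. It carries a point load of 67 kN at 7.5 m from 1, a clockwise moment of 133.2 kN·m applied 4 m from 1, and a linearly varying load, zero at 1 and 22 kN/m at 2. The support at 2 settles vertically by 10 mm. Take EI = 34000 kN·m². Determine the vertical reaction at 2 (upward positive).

Take the reaction at 2 as the redundant and release it; the primary structure is a cantilever fixed at 1.
Free-end deflection of the primary structure under the applied loading (downward +):
  point load 67 at a = 7.5: Pa²(3L − a)/(6EI) = 17902/EI
  clockwise couple 133.2 at a = 4: M₀a(2L − a)/(2EI) = 5328/EI
  triangular load, peak 22 at the free end: 11w₀L⁴/(120EI) = 41818/EI
  δ_0 = 65047/EI
Flexibility coefficient — unit upward force at 2: δ_{22} = L³/(3EI) = 576/EI.
With EI = 34000 kN·m²: δ_0 = 1.9132 m and δ_{22} = 0.016941 m/kN.
Compatibility — the beam at 2 must follow the support down by 0.01 m: δ_0 − R_2·δ_{22} = 0.01, so R_2 = (1.9132 − 0.01)/0.016941 = 112.3 kN.

R_2 = 112.3 kN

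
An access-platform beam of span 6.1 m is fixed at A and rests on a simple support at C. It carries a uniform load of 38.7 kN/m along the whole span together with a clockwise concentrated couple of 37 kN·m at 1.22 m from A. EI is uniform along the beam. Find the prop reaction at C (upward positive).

R_C = 91.8 kN

Take the reaction at C as the redundant and release it; the primary structure is a cantilever fixed at A.
Primary-structure tip deflection at C by superposition:
  UDL 38.7: wL⁴/(8EI) = 6698/EI
  clockwise couple 37 at a = 1.22: M₀a(2L − a)/(2EI) = 247.8/EI
  δ_0 = 6946/EI
Tip deflection under a unit load at C: L³/(3EI) = 75.66/EI.
The prop prevents deflection at C: R_C = δ_0/δ_{CC} = 6946/75.66 = 91.8 kN.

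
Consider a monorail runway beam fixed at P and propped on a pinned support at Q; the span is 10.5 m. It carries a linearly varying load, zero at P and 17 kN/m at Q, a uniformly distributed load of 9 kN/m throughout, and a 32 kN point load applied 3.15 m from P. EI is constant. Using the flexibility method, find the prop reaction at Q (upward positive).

Take the reaction at Q as the redundant and release it; the primary structure is a cantilever fixed at P.
Free-end deflection of the primary structure under the applied loading (downward +):
  triangular load, peak 17 at the free end: 11w₀L⁴/(120EI) = 18942/EI
  UDL 9: wL⁴/(8EI) = 13674/EI
  point load 32 at a = 3.15: Pa²(3L − a)/(6EI) = 1500/EI
  δ_0 = 34116/EI
Tip deflection under a unit load at Q: L³/(3EI) = 385.9/EI.
Compatibility at Q: δ_0 − R_Q·δ_{QQ} = 0, so R_Q = 34116/385.9 = 88.41 kN.

R_Q = 88.41 kN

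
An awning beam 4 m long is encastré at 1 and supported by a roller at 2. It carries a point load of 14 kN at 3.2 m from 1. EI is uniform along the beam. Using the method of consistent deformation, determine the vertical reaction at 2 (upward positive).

Take the reaction at 2 as the redundant and release it; the primary structure is a cantilever fixed at 1.
Primary-structure tip deflection at 2 by superposition:
  point load 14 at a = 3.2: Pa²(3L − a)/(6EI) = 210.3/EI
Flexibility coefficient — unit upward force at 2: δ_{22} = L³/(3EI) = 21.33/EI.
The prop prevents deflection at 2: R_2 = δ_0/δ_{22} = 210.3/21.33 = 9.856 kN.

R_2 = 9.856 kN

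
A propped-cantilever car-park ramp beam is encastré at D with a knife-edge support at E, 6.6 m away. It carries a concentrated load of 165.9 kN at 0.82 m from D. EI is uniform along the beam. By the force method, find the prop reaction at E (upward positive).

R_E = 3.682 kN

Choose R_E as the redundant. The primary structure is the cantilever fixed at D.
Free-end deflection of the primary structure under the applied loading (downward +):
  point load 165.9 at a = 0.82: Pa²(3L − a)/(6EI) = 352.9/EI
Tip deflection under a unit load at E: L³/(3EI) = 95.83/EI.
Compatibility at E: δ_0 − R_E·δ_{EE} = 0, so R_E = 352.9/95.83 = 3.682 kN.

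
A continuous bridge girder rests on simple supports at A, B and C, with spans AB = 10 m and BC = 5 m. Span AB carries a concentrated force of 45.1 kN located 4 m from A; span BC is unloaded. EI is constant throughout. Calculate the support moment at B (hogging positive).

M_B = 50.51 kN·m

Release continuity at B by inserting a hinge; the redundant is the internal moment M_B. The primary structure is two simply-supported spans AB and BC.
Rotations at B on the released spans (each span's end-slope, ×1/EI):
  span AB: point load 45.1 at a = 4: Pab(L + a)/(6LEI) = 252.6/EI
  relative rotation θ_0 = (252.6 + 0)/EI = 252.6/EI
A unit hogging moment at B produces rotation L₁/(3EI) + L₂/(3EI) = 5/EI.
Compatibility: M_B·(L₁+L₂)/(3EI) = θ_0, giving M_B = 50.51 kN·m (hogging).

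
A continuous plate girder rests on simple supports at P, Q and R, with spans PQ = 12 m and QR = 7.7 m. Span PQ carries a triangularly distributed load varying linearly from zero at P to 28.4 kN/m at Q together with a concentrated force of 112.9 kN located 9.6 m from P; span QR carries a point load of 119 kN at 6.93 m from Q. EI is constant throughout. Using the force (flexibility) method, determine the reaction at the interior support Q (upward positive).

Release continuity at Q by inserting a hinge; the redundant is the internal moment M_Q. The primary structure is two simply-supported spans PQ and QR.
Rotations at Q on the released spans (each span's end-slope, ×1/EI):
  span PQ: triangular load, peak 28.4: w₀L³/(45EI) = 1091/EI
  span PQ: point load 112.9 at a = 9.6: Pab(L + a)/(6LEI) = 780.4/EI
  span QR: point load 119 at a = 6.93: Pab(L + b)/(6LEI) = 116.4/EI
  relative rotation θ_0 = (1871 + 116.4)/EI = 1987/EI
A unit hogging moment at Q produces rotation L₁/(3EI) + L₂/(3EI) = 6.567/EI.
Slope continuity at Q: θ_0 = M_Q·6.567/EI, so M_Q = 1987/6.567 = 302.6 kN·m (hogging).
Span PQ, ΣM about P with M_Q applied at Q: R_Q^{PQ}·12 = 2447 + 302.6, so R_Q^{PQ} = 229.1 kN and R_P = 283.3 − 229.1 = 54.16 kN.
Span QR, ΣM about R: R_Q^{QR}·7.7 = 91.63 + 302.6, so R_Q^{QR} = 51.2 kN and R_R = 119 − 51.2 = 67.8 kN.
R_Q = 229.1 + 51.2 = 280.3 kN.

R_Q = 280.3 kN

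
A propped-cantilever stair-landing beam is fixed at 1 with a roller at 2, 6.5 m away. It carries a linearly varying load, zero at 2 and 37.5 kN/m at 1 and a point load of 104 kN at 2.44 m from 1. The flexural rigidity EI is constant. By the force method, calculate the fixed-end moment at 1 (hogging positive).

M_1 = 234.4 kN·m

Remove the prop at 2; the released (primary) structure is a cantilever built in at 1.
Downward deflection at the released point 2 due to the loads:
  triangular load, peak 37.5 at the fixed end: w₀L⁴/(30EI) = 2231/EI
  point load 104 at a = 2.44: Pa²(3L − a)/(6EI) = 1761/EI
  δ_0 = 3992/EI
Flexibility coefficient — unit upward force at 2: δ_{22} = L³/(3EI) = 91.54/EI.
Compatibility at 2: δ_0 − R_2·δ_{22} = 0, so R_2 = 3992/91.54 = 43.61 kN.
Moment equilibrium about 1: M_1 = Σ(load moments about 1) − R_2·L = 517.8 − 43.61×6.5 = 234.4 kN·m.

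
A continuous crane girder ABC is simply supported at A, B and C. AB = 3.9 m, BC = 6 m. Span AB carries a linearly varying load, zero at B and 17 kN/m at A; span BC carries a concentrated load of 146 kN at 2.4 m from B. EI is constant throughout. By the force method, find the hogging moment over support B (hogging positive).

Take M_B as the redundant. Released structure: two simple spans AB and BC with a hinge at B.
End slopes at the hinge B, treating each span as simply supported:
  span AB: triangular load, peak 17: 7w₀L³/(360EI) = 19.61/EI
  span BC: point load 146 at a = 2.4: Pab(L + b)/(6LEI) = 336.4/EI
  relative rotation θ_0 = (19.61 + 336.4)/EI = 356/EI
A unit hogging moment at B produces rotation L₁/(3EI) + L₂/(3EI) = 3.3/EI.
Slope continuity at B: θ_0 = M_B·3.3/EI, so M_B = 356/3.3 = 107.9 kN·m (hogging).

M_B = 107.9 kN·m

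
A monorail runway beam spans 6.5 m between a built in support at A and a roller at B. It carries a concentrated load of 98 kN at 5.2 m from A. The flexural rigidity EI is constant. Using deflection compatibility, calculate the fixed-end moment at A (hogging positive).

M_A = 61.15 kN·m

Remove the prop at B; the released (primary) structure is a cantilever built in at A.
Downward deflection at the released point B due to the loads:
  point load 98 at a = 5.2: Pa²(3L − a)/(6EI) = 6316/EI
Flexibility coefficient — unit upward force at B: δ_{BB} = L³/(3EI) = 91.54/EI.
The prop prevents deflection at B: R_B = δ_0/δ_{BB} = 6316/91.54 = 68.99 kN.
Moment equilibrium about A: M_A = Σ(load moments about A) − R_B·L = 509.6 − 68.99×6.5 = 61.15 kN·m.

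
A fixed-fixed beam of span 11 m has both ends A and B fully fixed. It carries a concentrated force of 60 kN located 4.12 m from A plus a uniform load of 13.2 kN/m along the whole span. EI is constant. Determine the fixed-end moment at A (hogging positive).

Release both end moments; the primary structure is a simply-supported span AB with redundants M_A and M_B.
Simple-span end rotations at A and B under the given loads:
  at A: point load 60 at a = 4.12: Pab(L + b)/(6LEI) = 460.7/EI
  at B: point load 60 at a = 4.12: Pab(L + a)/(6LEI) = 389.6/EI
  at A: UDL 13.2: wL³/(24EI) = 732/EI
  at B: UDL 13.2: wL³/(24EI) = 732/EI
  θ_A0 = 1193/EI,  θ_B0 = 1122/EI
Flexibility coefficients: a unit moment at one end gives L/(3EI) there and L/(6EI) at the far end, so f₁₁ = f₂₂ = 3.667/EI and f₁₂ = f₂₁ = 1.833/EI.
Compatibility — zero rotation at each built-in end:
  3.667 M_A + 1.833 M_B = 1193
  1.833 M_A + 3.667 M_B = 1122
Solving the pair gives M_A = 229.8 kN·m and M_B = 191 kN·m (hogging).

M_A = 229.8 kN·m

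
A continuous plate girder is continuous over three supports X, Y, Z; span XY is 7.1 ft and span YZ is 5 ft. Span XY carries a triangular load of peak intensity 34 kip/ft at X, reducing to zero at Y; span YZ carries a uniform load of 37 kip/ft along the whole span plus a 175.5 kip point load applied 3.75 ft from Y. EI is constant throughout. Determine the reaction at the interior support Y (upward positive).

Take M_Y as the redundant. Released structure: two simple spans XY and YZ with a hinge at Y.
End slopes at the hinge Y, treating each span as simply supported:
  span XY: triangular load, peak 34: 7w₀L³/(360EI) = 236.6/EI
  span YZ: UDL 37: wL³/(24EI) = 192.7/EI
  span YZ: point load 175.5 at a = 3.75: Pab(L + b)/(6LEI) = 171.4/EI
  relative rotation θ_0 = (236.6 + 364.1)/EI = 600.7/EI
A unit hogging moment at Y produces rotation L₁/(3EI) + L₂/(3EI) = 4.033/EI.
Compatibility: M_Y·(L₁+L₂)/(3EI) = θ_0, giving M_Y = 148.9 kip·ft (hogging).
Span XY, ΣM about X with M_Y applied at Y: R_Y^{XY}·7.1 = 285.7 + 148.9, so R_Y^{XY} = 61.21 kip and R_X = 120.7 − 61.21 = 59.49 kip.
Span YZ, ΣM about Z: R_Y^{YZ}·5 = 681.9 + 148.9, so R_Y^{YZ} = 166.2 kip and R_Z = 360.5 − 166.2 = 194.3 kip.
R_Y = 61.21 + 166.2 = 227.4 kip.

R_Y = 227.4 kip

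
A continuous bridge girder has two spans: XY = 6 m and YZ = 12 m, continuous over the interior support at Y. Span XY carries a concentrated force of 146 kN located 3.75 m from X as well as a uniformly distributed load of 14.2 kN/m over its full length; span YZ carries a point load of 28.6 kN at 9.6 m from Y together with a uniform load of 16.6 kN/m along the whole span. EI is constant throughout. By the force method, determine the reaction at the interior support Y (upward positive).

R_Y = 313.7 kN

Insert a hinge at Y; M_Y is the redundant, and each span becomes simply supported.
Discontinuity in slope at Y on the released structure — sum the simple-span end rotations:
  span XY: point load 146 at a = 3.75: Pab(L + a)/(6LEI) = 333.6/EI
  span XY: UDL 14.2: wL³/(24EI) = 127.8/EI
  span YZ: point load 28.6 at a = 9.6: Pab(L + b)/(6LEI) = 131.8/EI
  span YZ: UDL 16.6: wL³/(24EI) = 1195/EI
  relative rotation θ_0 = (461.4 + 1327)/EI = 1788/EI
A unit hogging moment at Y produces rotation L₁/(3EI) + L₂/(3EI) = 6/EI.
Slope continuity at Y: θ_0 = M_Y·6/EI, so M_Y = 1788/6 = 298.1 kN·m (hogging).
Span XY, ΣM about X with M_Y applied at Y: R_Y^{XY}·6 = 803.1 + 298.1, so R_Y^{XY} = 183.5 kN and R_X = 231.2 − 183.5 = 47.67 kN.
Span YZ, ΣM about Z: R_Y^{YZ}·12 = 1264 + 298.1, so R_Y^{YZ} = 130.2 kN and R_Z = 227.8 − 130.2 = 97.64 kN.
R_Y = 183.5 + 130.2 = 313.7 kN.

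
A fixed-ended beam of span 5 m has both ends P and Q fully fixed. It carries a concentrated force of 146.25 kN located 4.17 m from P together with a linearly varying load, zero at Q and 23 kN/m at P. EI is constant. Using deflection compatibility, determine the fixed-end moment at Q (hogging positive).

Take the two fixed-end moments M_P, M_Q as redundants; the released structure is the simple span PQ.
On the primary (simply-supported) span, the end slopes from the loading are:
  at P: point load 146.25 at a = 4.17: Pab(L + b)/(6LEI) = 98.37/EI
  at Q: point load 146.25 at a = 4.17: Pab(L + a)/(6LEI) = 154.7/EI
  at P: triangular load, peak 23: w₀L³/(45EI) = 63.89/EI
  at Q: triangular load, peak 23: 7w₀L³/(360EI) = 55.9/EI
  θ_P0 = 162.3/EI,  θ_Q0 = 210.6/EI
Flexibility coefficients: a unit moment at one end gives L/(3EI) there and L/(6EI) at the far end, so f₁₁ = f₂₂ = 1.667/EI and f₁₂ = f₂₁ = 0.8333/EI.
Compatibility — zero rotation at each built-in end:
  1.667 M_P + 0.8333 M_Q = 162.3
  0.8333 M_P + 1.667 M_Q = 210.6
Solving the pair gives M_P = 45.56 kN·m and M_Q = 103.6 kN·m (hogging).

M_Q = 103.6 kN·m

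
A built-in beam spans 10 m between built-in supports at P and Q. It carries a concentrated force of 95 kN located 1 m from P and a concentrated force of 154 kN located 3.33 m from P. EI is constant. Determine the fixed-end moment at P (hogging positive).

Take the two fixed-end moments M_P, M_Q as redundants; the released structure is the simple span PQ.
Simple-span end rotations at P and Q under the given loads:
  at P: point load 95 at a = 1: Pab(L + b)/(6LEI) = 270.8/EI
  at Q: point load 95 at a = 1: Pab(L + a)/(6LEI) = 156.8/EI
  at P: point load 154 at a = 3.33: Pab(L + b)/(6LEI) = 950.3/EI
  at Q: point load 154 at a = 3.33: Pab(L + a)/(6LEI) = 759.9/EI
  θ_P0 = 1221/EI,  θ_Q0 = 916.7/EI
Flexibility coefficients: a unit moment at one end gives L/(3EI) there and L/(6EI) at the far end, so f₁₁ = f₂₂ = 3.333/EI and f₁₂ = f₂₁ = 1.667/EI.
Compatibility — zero rotation at each built-in end:
  3.333 M_P + 1.667 M_Q = 1221
  1.667 M_P + 3.333 M_Q = 916.7
Solving the pair gives M_P = 305.1 kN·m and M_Q = 122.5 kN·m (hogging).

M_P = 305.1 kN·m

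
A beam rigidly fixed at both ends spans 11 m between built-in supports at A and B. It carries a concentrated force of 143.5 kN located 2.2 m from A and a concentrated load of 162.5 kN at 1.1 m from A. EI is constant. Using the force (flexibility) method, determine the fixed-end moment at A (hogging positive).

Release both end moments; the primary structure is a simply-supported span AB with redundants M_A and M_B.
End rotations of the released simple span under the applied load (×1/EI):
  at A: point load 143.5 at a = 2.2: Pab(L + b)/(6LEI) = 833.4/EI
  at B: point load 143.5 at a = 2.2: Pab(L + a)/(6LEI) = 555.6/EI
  at A: point load 162.5 at a = 1.1: Pab(L + b)/(6LEI) = 560.4/EI
  at B: point load 162.5 at a = 1.1: Pab(L + a)/(6LEI) = 324.4/EI
  θ_A0 = 1394/EI,  θ_B0 = 880.1/EI
Flexibility coefficients: a unit moment at one end gives L/(3EI) there and L/(6EI) at the far end, so f₁₁ = f₂₂ = 3.667/EI and f₁₂ = f₂₁ = 1.833/EI.
Compatibility — zero rotation at each built-in end:
  3.667 M_A + 1.833 M_B = 1394
  1.833 M_A + 3.667 M_B = 880.1
Solving the pair gives M_A = 346.8 kN·m and M_B = 66.6 kN·m (hogging).

M_A = 346.8 kN·m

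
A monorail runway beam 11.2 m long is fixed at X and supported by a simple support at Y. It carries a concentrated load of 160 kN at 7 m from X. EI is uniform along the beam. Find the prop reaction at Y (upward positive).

R_Y = 74.22 kN

Choose R_Y as the redundant. The primary structure is the cantilever fixed at X.
Free-end deflection of the primary structure under the applied loading (downward +):
  point load 160 at a = 7: Pa²(3L − a)/(6EI) = 34757/EI
Tip deflection under a unit load at Y: L³/(3EI) = 468.3/EI.
Compatibility at Y: δ_0 − R_Y·δ_{YY} = 0, so R_Y = 34757/468.3 = 74.22 kN.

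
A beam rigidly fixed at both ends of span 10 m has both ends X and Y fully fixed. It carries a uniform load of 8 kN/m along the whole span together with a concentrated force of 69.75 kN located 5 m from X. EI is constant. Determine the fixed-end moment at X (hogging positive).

M_X = 153.9 kN·m

Take the two fixed-end moments M_X, M_Y as redundants; the released structure is the simple span XY.
End rotations of the released simple span under the applied load (×1/EI):
  at X: UDL 8: wL³/(24EI) = 333.3/EI
  at Y: UDL 8: wL³/(24EI) = 333.3/EI
  at X: point load 69.75 at a = 5: Pab(L + b)/(6LEI) = 435.9/EI
  at Y: point load 69.75 at a = 5: Pab(L + a)/(6LEI) = 435.9/EI
  θ_X0 = 769.3/EI,  θ_Y0 = 769.3/EI
Flexibility coefficients: a unit moment at one end gives L/(3EI) there and L/(6EI) at the far end, so f₁₁ = f₂₂ = 3.333/EI and f₁₂ = f₂₁ = 1.667/EI.
Compatibility — zero rotation at each built-in end:
  3.333 M_X + 1.667 M_Y = 769.3
  1.667 M_X + 3.333 M_Y = 769.3
Solving the pair gives M_X = 153.9 kN·m and M_Y = 153.9 kN·m (hogging).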